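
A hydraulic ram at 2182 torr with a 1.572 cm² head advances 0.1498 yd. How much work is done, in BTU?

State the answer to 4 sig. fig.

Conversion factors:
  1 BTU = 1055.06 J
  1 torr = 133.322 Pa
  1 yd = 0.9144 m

0.005937 BTU

2182 torr → 290909 Pa
1.572 cm² → 1.572×10⁻⁴ m²
F = P × A = 290909 × 1.572×10⁻⁴ = 45.7309 N
0.1498 yd → 0.136977 m
W = F × d = 45.7309 × 0.136977 = 6.26408 J
In BTU: 6.26408 / 1055.06 = 0.00593718 BTU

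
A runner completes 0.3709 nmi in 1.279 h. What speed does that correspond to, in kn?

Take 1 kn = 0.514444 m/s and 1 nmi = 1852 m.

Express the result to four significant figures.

0.2900 kn

0.3709 nmi × 1852 = 686.907 m
1.279 h × 3600 = 4604.4 s
v = d / t = 686.907 m / 4604.4 s = 0.149185 m/s
0.149185 m/s ÷ (0.514444 m/s/kn) = 0.289993 kn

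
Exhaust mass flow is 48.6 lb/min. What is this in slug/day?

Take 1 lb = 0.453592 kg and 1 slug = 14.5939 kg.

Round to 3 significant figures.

2180 slug/day

48.6 lb/min × 0.453592 kg/lb ÷ 60 s/min = 0.36741 kg/s
0.36741 kg/s ÷ 14.5939 kg/slug × 86400 s/day = 2175.17 slug/day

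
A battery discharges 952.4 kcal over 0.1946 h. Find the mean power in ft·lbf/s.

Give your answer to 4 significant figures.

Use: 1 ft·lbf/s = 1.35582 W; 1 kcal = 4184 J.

952.4 kcal × 4184 = 3.98484×10⁶ J
0.1946 h × 3600 = 700.56 s
P = E / t = 3.98484×10⁶ J / 700.56 s = 5688.08 W
5688.08 W ÷ (1.35582 W/ft·lbf/s) = 4195.31 ft·lbf/s

4195 ft·lbf/s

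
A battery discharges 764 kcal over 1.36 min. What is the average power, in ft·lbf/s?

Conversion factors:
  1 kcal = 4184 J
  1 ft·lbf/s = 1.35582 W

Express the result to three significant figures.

764 kcal × 4184 = 3.19658×10⁶ J
1.36 min × 60 = 81.6 s
P = E / t = 3.19658×10⁶ J / 81.6 s = 39173.8 W
39173.8 W ÷ (1.35582 W/ft·lbf/s) = 28893.1 ft·lbf/s

2.89×10⁴ ft·lbf/s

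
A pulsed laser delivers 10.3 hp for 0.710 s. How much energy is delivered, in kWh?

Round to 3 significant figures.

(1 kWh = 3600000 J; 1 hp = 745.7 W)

10.3 hp × 745.7 = 7680.71 W
E = P × t = 7680.71 W × 0.71 s = 5453.3 J
5453.3 J ÷ (3600000 J/kWh) = 0.00151481 kWh

0.00151 kWh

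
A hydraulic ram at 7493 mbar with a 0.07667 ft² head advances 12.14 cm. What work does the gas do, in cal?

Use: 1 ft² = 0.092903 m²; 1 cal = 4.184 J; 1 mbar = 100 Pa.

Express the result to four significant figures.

7493 mbar → 749300 Pa
0.07667 ft² → 0.00712287 m²
F = P × A = 749300 × 0.00712287 = 5337.17 N
12.14 cm → 0.1214 m
W = F × d = 5337.17 × 0.1214 = 647.932 J
In cal: 647.932 / 4.184 = 154.859 cal

154.9 cal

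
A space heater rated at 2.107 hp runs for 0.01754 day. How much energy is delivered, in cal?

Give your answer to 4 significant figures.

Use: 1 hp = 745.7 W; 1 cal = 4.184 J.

2.107 hp × 745.7 → 1571.19 W
0.01754 day × 86400 → 1515.46 s
E = P × t = 1571.19 W × 1515.46 s = 2.38108×10⁶ J
2.38108×10⁶ J ÷ (4.184 J/cal) = 569092 cal

5.691×10⁵ cal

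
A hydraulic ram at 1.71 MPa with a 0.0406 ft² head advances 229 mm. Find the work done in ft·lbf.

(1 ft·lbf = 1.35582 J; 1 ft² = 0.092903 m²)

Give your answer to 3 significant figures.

1.71 MPa → 1.71×10⁶ Pa
0.0406 ft² → 0.00377186 m²
F = P × A = 1.71×10⁶ × 0.00377186 = 6449.88 N
229 mm → 0.229 m
W = F × d = 6449.88 × 0.229 = 1477.02 J
In ft·lbf: 1477.02 / 1.35582 = 1089.39 ft·lbf

1090 ft·lbf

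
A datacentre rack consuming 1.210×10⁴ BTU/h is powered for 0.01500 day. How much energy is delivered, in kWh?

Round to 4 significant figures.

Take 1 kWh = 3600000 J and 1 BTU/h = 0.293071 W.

1.277 kWh

1.210×10⁴ BTU/h × 0.293071 = 3546.16 W
0.01500 day × 86400 = 1296 s
E = P × t = 3546.16 W × 1296 s = 4.59582×10⁶ J
4.59582×10⁶ J ÷ (3600000 J/kWh) = 1.27662 kWh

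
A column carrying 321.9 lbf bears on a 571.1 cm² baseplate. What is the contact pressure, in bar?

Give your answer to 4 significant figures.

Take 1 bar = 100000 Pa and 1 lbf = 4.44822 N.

0.2507 bar

321.9 lbf × 4.44822 → 1431.88 N
571.1 cm² × 0.0001 → 0.05711 m²
P = F / A = 1431.88 N / 0.05711 m² = 25072.3 Pa
25072.3 Pa ÷ (100000 Pa/bar) = 0.250723 bar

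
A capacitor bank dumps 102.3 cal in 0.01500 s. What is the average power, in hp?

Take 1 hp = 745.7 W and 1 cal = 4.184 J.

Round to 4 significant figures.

102.3 cal × 4.184 = 428.023 J
P = E / t = 428.023 J / 0.015 s = 28534.9 W
28534.9 W ÷ (745.7 W/hp) = 38.2659 hp

38.27 hp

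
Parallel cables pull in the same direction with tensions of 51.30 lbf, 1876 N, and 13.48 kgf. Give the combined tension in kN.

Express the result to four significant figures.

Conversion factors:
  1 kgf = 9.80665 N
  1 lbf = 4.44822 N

51.30 lbf × 4.44822 = 228.194 N
1876 N (already N)
13.48 kgf × 9.80665 = 132.194 N
Combined: 228.194 + 1876 + 132.194 = 2236.39 N
In kN: 2236.39 / 1000 = 2.23639 kN

2.236 kN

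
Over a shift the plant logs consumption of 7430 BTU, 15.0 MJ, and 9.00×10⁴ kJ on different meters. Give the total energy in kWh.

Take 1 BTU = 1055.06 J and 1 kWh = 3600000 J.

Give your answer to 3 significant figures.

31.3 kWh

7430 BTU × 1055.06 = 7.8391×10⁶ J
15.0 MJ × 1000000 = 1.5×10⁷ J
9.00×10⁴ kJ × 1000 = 9×10⁷ J
Sum: 7.8391×10⁶ + 1.5×10⁷ + 9×10⁷ = 1.12839×10⁸ J
In kWh: 1.12839×10⁸ / 3600000 = 31.3442 kWh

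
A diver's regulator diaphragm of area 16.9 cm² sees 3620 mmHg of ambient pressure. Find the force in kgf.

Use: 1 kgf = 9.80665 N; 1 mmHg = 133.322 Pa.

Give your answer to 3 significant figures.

83.2 kgf

3620 mmHg × 133.322 = 482626 Pa
16.9 cm² × 0.0001 = 0.00169 m²
F = P × A = 482626 Pa × 0.00169 m² = 815.638 N
815.638 N ÷ (9.80665 N/kgf) = 83.1719 kgf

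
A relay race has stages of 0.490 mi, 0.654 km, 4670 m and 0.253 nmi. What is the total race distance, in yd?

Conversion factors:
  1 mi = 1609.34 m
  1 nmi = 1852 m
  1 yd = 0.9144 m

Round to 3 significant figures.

7200 yd

0.490 mi × 1609.34 = 788.577 m
0.654 km × 1000 = 654 m
4670 m (already m)
0.253 nmi × 1852 = 468.556 m
Combined: 788.577 + 654 + 4670 + 468.556 = 6581.13 m
In yd: 6581.13 / 0.9144 = 7197.21 yd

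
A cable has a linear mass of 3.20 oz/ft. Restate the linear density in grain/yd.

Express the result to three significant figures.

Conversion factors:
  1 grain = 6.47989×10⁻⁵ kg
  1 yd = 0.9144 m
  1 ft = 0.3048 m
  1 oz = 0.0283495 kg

3.20 oz/ft × 0.0283495 kg/oz ÷ 0.3048 m/ft = 0.297633 kg/m
0.297633 kg/m ÷ 6.47989×10⁻⁵ kg/grain × 0.9144 m/yd = 4200 grain/yd

4200 grain/yd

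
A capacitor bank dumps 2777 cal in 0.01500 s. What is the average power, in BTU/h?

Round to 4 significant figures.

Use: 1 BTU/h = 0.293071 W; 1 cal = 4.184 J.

2.643×10⁶ BTU/h

2777 cal × 4.184 = 11619 J
P = E / t = 11619 J / 0.015 s = 774600 W
774600 W ÷ (0.293071 W/BTU/h) = 2.64305×10⁶ BTU/h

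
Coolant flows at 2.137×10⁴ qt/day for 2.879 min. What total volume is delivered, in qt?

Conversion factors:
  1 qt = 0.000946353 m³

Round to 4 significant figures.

42.73 qt

2.137×10⁴ qt/day → 2.34069×10⁻⁴ m³/s
2.879 min → 172.74 s
V = Q × t = 2.34069×10⁻⁴ × 172.74 = 0.0404331 m³
In qt: 0.0404331 / 0.000946353 = 42.7252 qt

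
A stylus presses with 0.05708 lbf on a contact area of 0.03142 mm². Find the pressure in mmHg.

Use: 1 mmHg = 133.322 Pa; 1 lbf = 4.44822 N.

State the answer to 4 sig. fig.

0.05708 lbf × 4.44822 → 0.253904 N
0.03142 mm² × 10⁻⁶ → 3.142×10⁻⁸ m²
P = F / A = 0.253904 N / 3.142×10⁻⁸ m² = 8.08097×10⁶ Pa
8.08097×10⁶ Pa ÷ (133.322 Pa/mmHg) = 60612.4 mmHg

6.061×10⁴ mmHg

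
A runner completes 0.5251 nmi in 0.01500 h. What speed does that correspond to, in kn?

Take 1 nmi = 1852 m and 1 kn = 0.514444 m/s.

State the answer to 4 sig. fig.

35.01 kn

0.5251 nmi × 1852 → 972.485 m
0.01500 h × 3600 → 54 s
v = d / t = 972.485 m / 54 s = 18.009 m/s
18.009 m/s ÷ (0.514444 m/s/kn) = 35.0067 kn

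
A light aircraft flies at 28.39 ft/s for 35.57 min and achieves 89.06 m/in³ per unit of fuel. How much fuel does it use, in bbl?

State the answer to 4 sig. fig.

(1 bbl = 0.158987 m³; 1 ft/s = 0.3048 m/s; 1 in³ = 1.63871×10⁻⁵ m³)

0.02137 bbl

28.39 ft/s → 8.65327 m/s
35.57 min → 2134.2 s
d = v × t = 8.65327 × 2134.2 = 18467.8 m
89.06 m/in³ → 5.43476×10⁶ m/m³
V = d / (distance per unit fuel) = 18467.8 / 5.43476×10⁶ = 0.00339809 m³
In bbl: 0.00339809 / 0.158987 = 0.0213734 bbl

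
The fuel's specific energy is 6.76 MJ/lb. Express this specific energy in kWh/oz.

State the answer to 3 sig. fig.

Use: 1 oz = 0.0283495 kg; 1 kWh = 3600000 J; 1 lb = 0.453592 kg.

6.76 MJ/lb × 1000000 J/MJ ÷ 0.453592 kg/lb = 1.49033×10⁷ J/kg
1.49033×10⁷ J/kg ÷ 3600000 J/kWh × 0.0283495 kg/oz = 0.117361 kWh/oz

0.117 kWh/oz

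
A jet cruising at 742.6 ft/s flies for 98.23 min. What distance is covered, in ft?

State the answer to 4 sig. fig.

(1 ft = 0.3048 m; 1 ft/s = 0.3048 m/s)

742.6 ft/s × 0.3048 → 226.344 m/s
98.23 min × 60 → 5893.8 s
d = v × t = 226.344 m/s × 5893.8 s = 1.33403×10⁶ m
1.33403×10⁶ m ÷ (0.3048 m/ft) = 4.37674×10⁶ ft

4.377×10⁶ ft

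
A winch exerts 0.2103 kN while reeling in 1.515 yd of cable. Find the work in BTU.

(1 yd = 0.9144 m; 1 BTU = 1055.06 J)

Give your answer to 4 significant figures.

0.2761 BTU

0.2103 kN × 1000 → 210.3 N
1.515 yd × 0.9144 → 1.38532 m
W = F × d = 210.3 N × 1.38532 m = 291.333 J
291.333 J ÷ (1055.06 J/BTU) = 0.276129 BTU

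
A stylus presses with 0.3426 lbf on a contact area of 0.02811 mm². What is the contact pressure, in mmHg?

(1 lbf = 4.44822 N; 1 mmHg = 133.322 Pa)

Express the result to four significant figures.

4.066×10⁵ mmHg

0.3426 lbf × 4.44822 → 1.52396 N
0.02811 mm² × 10⁻⁶ → 2.811×10⁻⁸ m²
P = F / A = 1.52396 N / 2.811×10⁻⁸ m² = 5.42142×10⁷ Pa
5.42142×10⁷ Pa ÷ (133.322 Pa/mmHg) = 406641 mmHg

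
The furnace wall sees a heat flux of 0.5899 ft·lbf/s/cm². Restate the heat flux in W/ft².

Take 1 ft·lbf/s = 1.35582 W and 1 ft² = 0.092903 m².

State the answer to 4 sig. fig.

0.5899 ft·lbf/s/cm² × 1.35582 W/ft·lbf/s ÷ 0.0001 m²/cm² = 7997.98 W/m²
7997.98 W/m² × 0.092903 m²/ft² = 743.036 W/ft²

743.0 W/ft²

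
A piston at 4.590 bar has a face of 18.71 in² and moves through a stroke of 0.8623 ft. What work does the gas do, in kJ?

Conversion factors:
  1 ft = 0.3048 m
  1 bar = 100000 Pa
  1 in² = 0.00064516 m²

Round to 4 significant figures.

1.456 kJ

4.590 bar → 459000 Pa
18.71 in² → 0.0120709 m²
F = P × A = 459000 × 0.0120709 = 5540.54 N
0.8623 ft → 0.262829 m
W = F × d = 5540.54 × 0.262829 = 1456.21 J
In kJ: 1456.21 / 1000 = 1.45621 kJ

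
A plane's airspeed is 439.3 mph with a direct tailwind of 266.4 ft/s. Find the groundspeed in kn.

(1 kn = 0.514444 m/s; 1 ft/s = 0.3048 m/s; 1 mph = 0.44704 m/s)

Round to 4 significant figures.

439.3 mph × 0.44704 = 196.385 m/s
266.4 ft/s × 0.3048 = 81.1987 m/s
Total: 196.385 + 81.1987 = 277.584 m/s
In kn: 277.584 / 0.514444 = 539.581 kn

539.6 kn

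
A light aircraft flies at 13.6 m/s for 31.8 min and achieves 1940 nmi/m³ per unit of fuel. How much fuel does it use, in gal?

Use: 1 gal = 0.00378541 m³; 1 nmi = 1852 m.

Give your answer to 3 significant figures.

31.8 min → 1908 s
d = v × t = 13.6 × 1908 = 25948.8 m
1940 nmi/m³ → 3.59288×10⁶ m/m³
V = d / (distance per unit fuel) = 25948.8 / 3.59288×10⁶ = 0.00722228 m³
In gal: 0.00722228 / 0.00378541 = 1.90793 gal

1.91 gal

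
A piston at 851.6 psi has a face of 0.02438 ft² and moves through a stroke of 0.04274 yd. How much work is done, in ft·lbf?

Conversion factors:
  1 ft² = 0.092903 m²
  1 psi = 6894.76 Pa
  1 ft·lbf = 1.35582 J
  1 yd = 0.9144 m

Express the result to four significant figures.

383.3 ft·lbf

851.6 psi → 5.87158×10⁶ Pa
0.02438 ft² → 0.00226498 m²
F = P × A = 5.87158×10⁶ × 0.00226498 = 13299 N
0.04274 yd → 0.0390815 m
W = F × d = 13299 × 0.0390815 = 519.745 J
In ft·lbf: 519.745 / 1.35582 = 383.344 ft·lbf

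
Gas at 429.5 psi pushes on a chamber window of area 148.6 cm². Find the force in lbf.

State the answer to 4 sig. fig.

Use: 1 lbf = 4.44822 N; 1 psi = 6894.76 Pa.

9893 lbf

429.5 psi × 6894.76 → 2.9613×10⁶ Pa
148.6 cm² × 0.0001 → 0.01486 m²
F = P × A = 2.9613×10⁶ Pa × 0.01486 m² = 44004.9 N
44004.9 N ÷ (4.44822 N/lbf) = 9892.7 lbf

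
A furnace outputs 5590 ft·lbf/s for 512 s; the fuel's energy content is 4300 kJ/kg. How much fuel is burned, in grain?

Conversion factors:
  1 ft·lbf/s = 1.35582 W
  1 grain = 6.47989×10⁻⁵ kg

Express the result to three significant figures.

1.39×10⁴ grain

5590 ft·lbf/s → 7579.03 W
E = P × t = 7579.03 × 512 = 3.88046×10⁶ J
4300 kJ/kg → 4.3×10⁶ J/kg
m = E / e_s = 3.88046×10⁶ / 4.3×10⁶ = 0.902433 kg
In grain: 0.902433 / 6.47989×10⁻⁵ = 13926.7 grain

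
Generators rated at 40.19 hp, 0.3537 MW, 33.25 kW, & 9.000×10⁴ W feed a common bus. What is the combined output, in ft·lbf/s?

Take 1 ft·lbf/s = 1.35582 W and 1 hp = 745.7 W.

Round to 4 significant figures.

40.19 hp × 745.7 = 29969.7 W
0.3537 MW × 1000000 = 353700 W
33.25 kW × 1000 = 33250 W
9.000×10⁴ W (already W)
Total: 29969.7 + 353700 + 33250 + 90000 = 506920 W
In ft·lbf/s: 506920 / 1.35582 = 373884 ft·lbf/s

3.739×10⁵ ft·lbf/s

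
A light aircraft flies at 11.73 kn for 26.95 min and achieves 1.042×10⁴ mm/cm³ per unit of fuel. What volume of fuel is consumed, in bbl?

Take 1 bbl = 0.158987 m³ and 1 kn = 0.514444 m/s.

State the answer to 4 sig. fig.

0.005890 bbl

11.73 kn → 6.03443 m/s
26.95 min → 1617 s
d = v × t = 6.03443 × 1617 = 9757.67 m
1.042×10⁴ mm/cm³ → 1.042×10⁷ m/m³
V = d / (distance per unit fuel) = 9757.67 / 1.042×10⁷ = 9.36437×10⁻⁴ m³
In bbl: 9.36437×10⁻⁴ / 0.158987 = 0.00589002 bbl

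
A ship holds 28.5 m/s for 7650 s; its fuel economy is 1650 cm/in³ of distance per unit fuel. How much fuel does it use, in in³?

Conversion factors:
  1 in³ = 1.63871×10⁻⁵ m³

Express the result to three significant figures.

1.32×10⁴ in³

d = v × t = 28.5 × 7650 = 218025 m
1650 cm/in³ → 1.00689×10⁶ m/m³
V = d / (distance per unit fuel) = 218025 / 1.00689×10⁶ = 0.216533 m³
In in³: 0.216533 / 1.63871×10⁻⁵ = 13213.6 in³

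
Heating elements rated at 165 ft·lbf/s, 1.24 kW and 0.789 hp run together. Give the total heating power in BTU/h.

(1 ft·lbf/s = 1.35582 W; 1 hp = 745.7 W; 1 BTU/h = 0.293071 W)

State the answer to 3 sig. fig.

165 ft·lbf/s × 1.35582 = 223.71 W
1.24 kW × 1000 = 1240 W
0.789 hp × 745.7 = 588.357 W
Combined: 223.71 + 1240 + 588.357 = 2052.07 W
In BTU/h: 2052.07 / 0.293071 = 7001.96 BTU/h

7000 BTU/h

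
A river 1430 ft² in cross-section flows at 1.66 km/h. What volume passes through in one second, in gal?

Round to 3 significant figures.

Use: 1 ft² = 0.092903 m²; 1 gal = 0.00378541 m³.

1.66 km/h × (1/3.6) → 0.461111 m/s
1430 ft² × 0.092903 → 132.851 m²
V = v × A × t = 0.461111 m/s × 132.851 m² × 1 s = 61.2591 m³
61.2591 m³ ÷ (0.00378541 m³/gal) = 16182.9 gal

1.62×10⁴ gal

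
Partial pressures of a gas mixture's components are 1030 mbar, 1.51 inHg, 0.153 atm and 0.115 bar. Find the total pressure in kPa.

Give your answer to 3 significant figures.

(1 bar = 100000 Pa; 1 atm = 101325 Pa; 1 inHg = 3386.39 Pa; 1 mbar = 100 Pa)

1030 mbar × 100 = 103000 Pa
1.51 inHg × 3386.39 = 5113.45 Pa
0.153 atm × 101325 = 15502.7 Pa
0.115 bar × 100000 = 11500 Pa
Total: 103000 + 5113.45 + 15502.7 + 11500 = 135116 Pa
In kPa: 135116 / 1000 = 135.116 kPa

135 kPa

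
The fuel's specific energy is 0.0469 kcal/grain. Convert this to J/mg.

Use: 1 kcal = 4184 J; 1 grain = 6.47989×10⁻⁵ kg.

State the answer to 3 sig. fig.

3.03 J/mg

0.0469 kcal/grain × 4184 J/kcal ÷ 6.47989×10⁻⁵ kg/grain = 3.02829×10⁶ J/kg
3.02829×10⁶ J/kg × 10⁻⁶ kg/mg = 3.02829 J/mg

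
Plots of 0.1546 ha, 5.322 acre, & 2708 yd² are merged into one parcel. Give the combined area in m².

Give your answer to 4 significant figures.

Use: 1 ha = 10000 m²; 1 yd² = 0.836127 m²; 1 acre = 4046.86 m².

0.1546 ha × 10000 = 1546 m²
5.322 acre × 4046.86 = 21537.4 m²
2708 yd² × 0.836127 = 2264.23 m²
Total: 1546 + 21537.4 + 2264.23 = 25347.6 m²

2.535×10⁴ m²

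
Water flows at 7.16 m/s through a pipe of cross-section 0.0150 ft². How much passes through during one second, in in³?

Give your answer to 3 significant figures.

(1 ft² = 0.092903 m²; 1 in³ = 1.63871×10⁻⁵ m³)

0.0150 ft² × 0.092903 → 0.00139354 m²
V = v × A × t = 7.16 m/s × 0.00139354 m² × 1 s = 0.00997775 m³
0.00997775 m³ ÷ (1.63871×10⁻⁵ m³/in³) = 608.878 in³

609 in³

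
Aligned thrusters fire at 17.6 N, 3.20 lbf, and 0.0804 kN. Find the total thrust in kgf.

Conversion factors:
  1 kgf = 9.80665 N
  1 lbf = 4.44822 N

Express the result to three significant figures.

17.6 N (already N)
3.20 lbf × 4.44822 = 14.2343 N
0.0804 kN × 1000 = 80.4 N
Total: 17.6 + 14.2343 + 80.4 = 112.234 N
In kgf: 112.234 / 9.80665 = 11.4447 kgf

11.4 kgf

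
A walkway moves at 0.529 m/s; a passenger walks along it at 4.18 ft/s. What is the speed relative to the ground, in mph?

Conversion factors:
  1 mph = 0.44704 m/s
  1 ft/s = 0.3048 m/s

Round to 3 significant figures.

4.03 mph

0.529 m/s (already m/s)
4.18 ft/s × 0.3048 = 1.27406 m/s
Sum: 0.529 + 1.27406 = 1.80306 m/s
In mph: 1.80306 / 0.44704 = 4.03333 mph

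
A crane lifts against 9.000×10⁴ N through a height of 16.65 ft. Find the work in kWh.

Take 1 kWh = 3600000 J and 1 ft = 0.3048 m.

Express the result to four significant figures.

0.1269 kWh

16.65 ft × 0.3048 = 5.07492 m
W = F × d = 90000 N × 5.07492 m = 456743 J
456743 J ÷ (3600000 J/kWh) = 0.126873 kWh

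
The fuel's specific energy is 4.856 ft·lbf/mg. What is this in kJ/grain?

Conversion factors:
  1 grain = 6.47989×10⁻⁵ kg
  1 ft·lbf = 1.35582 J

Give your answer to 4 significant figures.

0.4266 kJ/grain

4.856 ft·lbf/mg × 1.35582 J/ft·lbf ÷ 10⁻⁶ kg/mg = 6.58386×10⁶ J/kg
6.58386×10⁶ J/kg ÷ 1000 J/kJ × 6.47989×10⁻⁵ kg/grain = 0.426627 kJ/grain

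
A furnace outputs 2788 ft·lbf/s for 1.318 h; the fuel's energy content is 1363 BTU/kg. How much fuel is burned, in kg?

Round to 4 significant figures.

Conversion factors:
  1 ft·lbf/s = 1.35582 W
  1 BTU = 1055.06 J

12.47 kg

2788 ft·lbf/s → 3780.03 W
1.318 h → 4744.8 s
E = P × t = 3780.03 × 4744.8 = 1.79355×10⁷ J
1363 BTU/kg → 1.43805×10⁶ J/kg
m = E / e_s = 1.79355×10⁷ / 1.43805×10⁶ = 12.4721 kg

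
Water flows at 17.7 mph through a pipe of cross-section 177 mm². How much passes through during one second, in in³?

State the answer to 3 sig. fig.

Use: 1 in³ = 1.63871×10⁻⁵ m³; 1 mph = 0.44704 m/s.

85.5 in³

17.7 mph × 0.44704 → 7.91261 m/s
177 mm² × 10⁻⁶ → 1.77×10⁻⁴ m²
V = v × A × t = 7.91261 m/s × 1.77×10⁻⁴ m² × 1 s = 0.00140053 m³
0.00140053 m³ ÷ (1.63871×10⁻⁵ m³/in³) = 85.4654 in³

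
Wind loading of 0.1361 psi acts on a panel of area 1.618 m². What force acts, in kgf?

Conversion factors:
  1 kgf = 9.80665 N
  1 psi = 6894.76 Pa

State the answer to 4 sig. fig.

154.8 kgf

0.1361 psi × 6894.76 → 938.377 Pa
F = P × A = 938.377 Pa × 1.618 m² = 1518.29 N
1518.29 N ÷ (9.80665 N/kgf) = 154.822 kgf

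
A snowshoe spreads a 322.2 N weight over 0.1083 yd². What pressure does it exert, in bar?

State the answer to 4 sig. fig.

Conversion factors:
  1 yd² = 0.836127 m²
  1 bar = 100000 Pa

0.1083 yd² × 0.836127 → 0.0905526 m²
P = F / A = 322.2 N / 0.0905526 m² = 3558.15 Pa
3558.15 Pa ÷ (100000 Pa/bar) = 0.0355815 bar

0.03558 bar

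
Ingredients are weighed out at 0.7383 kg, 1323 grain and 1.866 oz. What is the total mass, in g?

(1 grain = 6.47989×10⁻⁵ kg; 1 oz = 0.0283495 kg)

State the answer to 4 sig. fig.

0.7383 kg (already kg)
1323 grain × 6.47989×10⁻⁵ = 0.0857289 kg
1.866 oz × 0.0283495 = 0.0529002 kg
Sum: 0.7383 + 0.0857289 + 0.0529002 = 0.876929 kg
In g: 0.876929 / 0.001 = 876.929 g

876.9 g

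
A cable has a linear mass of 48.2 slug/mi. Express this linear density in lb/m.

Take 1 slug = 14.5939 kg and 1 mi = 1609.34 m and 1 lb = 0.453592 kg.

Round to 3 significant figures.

0.964 lb/m

48.2 slug/mi × 14.5939 kg/slug ÷ 1609.34 m/mi = 0.43709 kg/m
0.43709 kg/m ÷ 0.453592 kg/lb = 0.963619 lb/m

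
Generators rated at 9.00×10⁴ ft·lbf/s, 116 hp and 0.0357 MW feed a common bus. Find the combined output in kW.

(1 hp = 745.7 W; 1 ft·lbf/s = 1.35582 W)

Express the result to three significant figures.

244 kW

9.00×10⁴ ft·lbf/s × 1.35582 = 122024 W
116 hp × 745.7 = 86501.2 W
0.0357 MW × 1000000 = 35700 W
Combined: 122024 + 86501.2 + 35700 = 244225 W
In kW: 244225 / 1000 = 244.225 kW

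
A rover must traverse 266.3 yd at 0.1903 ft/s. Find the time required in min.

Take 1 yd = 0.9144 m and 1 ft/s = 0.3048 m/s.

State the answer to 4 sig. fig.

69.97 min

266.3 yd × 0.9144 = 243.505 m
0.1903 ft/s × 0.3048 = 0.0580034 m/s
t = d / v = 243.505 m / 0.0580034 m/s = 4198.12 s
4198.12 s ÷ (60 s/min) = 69.9687 min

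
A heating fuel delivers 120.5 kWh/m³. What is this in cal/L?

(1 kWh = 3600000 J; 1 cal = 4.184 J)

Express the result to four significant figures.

120.5 kWh/m³ × 3600000 J/kWh = 4.338×10⁸ J/m³
4.338×10⁸ J/m³ ÷ 4.184 J/cal × 0.001 m³/L = 103681 cal/L

1.037×10⁵ cal/L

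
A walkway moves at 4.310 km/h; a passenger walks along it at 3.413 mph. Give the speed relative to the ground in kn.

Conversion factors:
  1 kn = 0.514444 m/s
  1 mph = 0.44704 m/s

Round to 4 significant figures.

4.310 km/h × (1/3.6) = 1.19722 m/s
3.413 mph × 0.44704 = 1.52575 m/s
Total: 1.19722 + 1.52575 = 2.72297 m/s
In kn: 2.72297 / 0.514444 = 5.29303 kn

5.293 kn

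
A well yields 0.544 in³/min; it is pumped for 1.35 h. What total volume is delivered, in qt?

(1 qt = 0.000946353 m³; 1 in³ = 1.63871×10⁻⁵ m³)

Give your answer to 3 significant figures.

0.763 qt

0.544 in³/min → 1.48576×10⁻⁷ m³/s
1.35 h → 4860 s
V = Q × t = 1.48576×10⁻⁷ × 4860 = 7.22079×10⁻⁴ m³
In qt: 7.22079×10⁻⁴ / 0.000946353 = 0.763012 qt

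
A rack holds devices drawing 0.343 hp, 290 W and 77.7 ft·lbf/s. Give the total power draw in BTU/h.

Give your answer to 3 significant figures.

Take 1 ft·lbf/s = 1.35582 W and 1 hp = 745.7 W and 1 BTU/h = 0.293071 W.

0.343 hp × 745.7 → 255.775 W
290 W (already W)
77.7 ft·lbf/s × 1.35582 → 105.347 W
Combined: 255.775 + 290 + 105.347 = 651.122 W
In BTU/h: 651.122 / 0.293071 = 2221.72 BTU/h

2220 BTU/h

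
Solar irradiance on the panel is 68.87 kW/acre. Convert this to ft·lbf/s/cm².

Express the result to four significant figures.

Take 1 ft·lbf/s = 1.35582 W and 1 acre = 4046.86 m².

68.87 kW/acre × 1000 W/kW ÷ 4046.86 m²/acre = 17.0181 W/m²
17.0181 W/m² ÷ 1.35582 W/ft·lbf/s × 0.0001 m²/cm² = 0.00125519 ft·lbf/s/cm²

0.001255 ft·lbf/s/cm²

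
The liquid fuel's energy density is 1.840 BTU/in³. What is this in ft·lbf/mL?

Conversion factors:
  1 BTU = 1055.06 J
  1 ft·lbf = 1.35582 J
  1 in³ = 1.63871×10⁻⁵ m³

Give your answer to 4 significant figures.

1.840 BTU/in³ × 1055.06 J/BTU ÷ 1.63871×10⁻⁵ m³/in³ = 1.18466×10⁸ J/m³
1.18466×10⁸ J/m³ ÷ 1.35582 J/ft·lbf × 10⁻⁶ m³/mL = 87.3759 ft·lbf/mL

87.38 ft·lbf/mL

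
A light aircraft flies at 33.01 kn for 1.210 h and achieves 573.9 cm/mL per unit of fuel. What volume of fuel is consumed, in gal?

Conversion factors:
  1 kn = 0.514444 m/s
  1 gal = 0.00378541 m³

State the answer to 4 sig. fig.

3.405 gal

33.01 kn → 16.9818 m/s
1.210 h → 4356 s
d = v × t = 16.9818 × 4356 = 73972.7 m
573.9 cm/mL → 5.739×10⁶ m/m³
V = d / (distance per unit fuel) = 73972.7 / 5.739×10⁶ = 0.0128895 m³
In gal: 0.0128895 / 0.00378541 = 3.40505 gal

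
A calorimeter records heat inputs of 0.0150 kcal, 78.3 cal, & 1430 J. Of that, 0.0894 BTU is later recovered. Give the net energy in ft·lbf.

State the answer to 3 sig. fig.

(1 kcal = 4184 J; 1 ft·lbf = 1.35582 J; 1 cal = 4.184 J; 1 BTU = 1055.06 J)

0.0150 kcal × 4184 → 62.76 J
78.3 cal × 4.184 → 327.607 J
1430 J (already J)
0.0894 BTU × 1055.06 → 94.3224 J
Result: 62.76 + 327.607 + 1430 − 94.3224 = 1726.04 J
In ft·lbf: 1726.04 / 1.35582 = 1273.06 ft·lbf

1270 ft·lbf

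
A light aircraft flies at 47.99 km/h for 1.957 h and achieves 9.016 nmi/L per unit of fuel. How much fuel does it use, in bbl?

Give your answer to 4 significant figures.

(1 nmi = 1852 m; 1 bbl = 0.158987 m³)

47.99 km/h → 13.3306 m/s
1.957 h → 7045.2 s
d = v × t = 13.3306 × 7045.2 = 93916.7 m
9.016 nmi/L → 1.66976×10⁷ m/m³
V = d / (distance per unit fuel) = 93916.7 / 1.66976×10⁷ = 0.00562456 m³
In bbl: 0.00562456 / 0.158987 = 0.0353775 bbl

0.03538 bbl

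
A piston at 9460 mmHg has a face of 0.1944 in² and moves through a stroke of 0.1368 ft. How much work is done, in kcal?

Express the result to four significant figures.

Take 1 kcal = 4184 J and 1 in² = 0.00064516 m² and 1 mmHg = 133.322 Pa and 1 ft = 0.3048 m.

0.001576 kcal

9460 mmHg → 1.26123×10⁶ Pa
0.1944 in² → 1.25419×10⁻⁴ m²
F = P × A = 1.26123×10⁶ × 1.25419×10⁻⁴ = 158.182 N
0.1368 ft → 0.0416966 m
W = F × d = 158.182 × 0.0416966 = 6.59565 J
In kcal: 6.59565 / 4184 = 0.0015764 kcal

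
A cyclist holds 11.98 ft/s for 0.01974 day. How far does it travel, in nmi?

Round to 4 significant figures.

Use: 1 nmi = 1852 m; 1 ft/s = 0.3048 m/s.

11.98 ft/s × 0.3048 → 3.6515 m/s
0.01974 day × 86400 → 1705.54 s
d = v × t = 3.6515 m/s × 1705.54 s = 6227.78 m
6227.78 m ÷ (1852 m/nmi) = 3.36273 nmi

3.363 nmi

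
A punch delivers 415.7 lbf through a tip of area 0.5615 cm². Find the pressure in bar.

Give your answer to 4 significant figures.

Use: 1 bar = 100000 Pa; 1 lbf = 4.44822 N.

329.3 bar

415.7 lbf × 4.44822 → 1849.13 N
0.5615 cm² × 0.0001 → 5.615×10⁻⁵ m²
P = F / A = 1849.13 N / 5.615×10⁻⁵ m² = 3.2932×10⁷ Pa
3.2932×10⁷ Pa ÷ (100000 Pa/bar) = 329.32 bar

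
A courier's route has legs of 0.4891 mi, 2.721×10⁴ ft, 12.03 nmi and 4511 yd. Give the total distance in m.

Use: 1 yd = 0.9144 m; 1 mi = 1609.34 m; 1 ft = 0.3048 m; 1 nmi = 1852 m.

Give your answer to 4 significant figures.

3.549×10⁴ m

0.4891 mi × 1609.34 = 787.128 m
2.721×10⁴ ft × 0.3048 = 8293.61 m
12.03 nmi × 1852 = 22279.6 m
4511 yd × 0.9144 = 4124.86 m
Total: 787.128 + 8293.61 + 22279.6 + 4124.86 = 35485.2 m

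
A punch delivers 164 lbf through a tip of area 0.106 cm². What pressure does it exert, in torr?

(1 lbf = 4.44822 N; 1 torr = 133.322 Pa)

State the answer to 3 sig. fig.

5.16×10⁵ torr

164 lbf × 4.44822 = 729.508 N
0.106 cm² × 0.0001 = 1.06×10⁻⁵ m²
P = F / A = 729.508 N / 1.06×10⁻⁵ m² = 6.88215×10⁷ Pa
6.88215×10⁷ Pa ÷ (133.322 Pa/torr) = 516205 torr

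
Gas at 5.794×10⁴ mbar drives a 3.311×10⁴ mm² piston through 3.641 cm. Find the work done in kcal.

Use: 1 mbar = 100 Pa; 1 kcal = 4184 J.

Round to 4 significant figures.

1.669 kcal

5.794×10⁴ mbar → 5.794×10⁶ Pa
3.311×10⁴ mm² → 0.03311 m²
F = P × A = 5.794×10⁶ × 0.03311 = 191839 N
3.641 cm → 0.03641 m
W = F × d = 191839 × 0.03641 = 6984.86 J
In kcal: 6984.86 / 4184 = 1.66942 kcal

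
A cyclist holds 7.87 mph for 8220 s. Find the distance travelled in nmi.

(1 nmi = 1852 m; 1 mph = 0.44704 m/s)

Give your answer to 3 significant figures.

7.87 mph × 0.44704 = 3.5182 m/s
d = v × t = 3.5182 m/s × 8220 s = 28919.6 m
28919.6 m ÷ (1852 m/nmi) = 15.6153 nmi

15.6 nmi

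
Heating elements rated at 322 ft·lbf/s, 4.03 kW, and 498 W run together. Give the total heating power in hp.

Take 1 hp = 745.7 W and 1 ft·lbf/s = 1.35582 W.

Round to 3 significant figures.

322 ft·lbf/s × 1.35582 = 436.574 W
4.03 kW × 1000 = 4030 W
498 W (already W)
Sum: 436.574 + 4030 + 498 = 4964.57 W
In hp: 4964.57 / 745.7 = 6.6576 hp

6.66 hp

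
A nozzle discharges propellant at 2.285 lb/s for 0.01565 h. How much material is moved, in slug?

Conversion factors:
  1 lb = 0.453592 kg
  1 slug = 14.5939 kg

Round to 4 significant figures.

2.285 lb/s → 1.03646 kg/s
0.01565 h → 56.34 s
m = ṁ × t = 1.03646 × 56.34 = 58.3942 kg
In slug: 58.3942 / 14.5939 = 4.00127 slug

4.001 slug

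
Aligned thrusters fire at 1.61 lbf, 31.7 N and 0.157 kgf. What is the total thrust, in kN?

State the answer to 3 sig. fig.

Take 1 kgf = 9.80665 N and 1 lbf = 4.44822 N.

1.61 lbf × 4.44822 → 7.16163 N
31.7 N (already N)
0.157 kgf × 9.80665 → 1.53964 N
Total: 7.16163 + 31.7 + 1.53964 = 40.4013 N
In kN: 40.4013 / 1000 = 0.0404013 kN

0.0404 kN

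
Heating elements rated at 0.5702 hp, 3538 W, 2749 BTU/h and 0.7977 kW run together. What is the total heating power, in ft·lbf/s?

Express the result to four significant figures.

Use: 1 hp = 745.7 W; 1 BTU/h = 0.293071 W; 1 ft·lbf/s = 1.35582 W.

0.5702 hp × 745.7 = 425.198 W
3538 W (already W)
2749 BTU/h × 0.293071 = 805.652 W
0.7977 kW × 1000 = 797.7 W
Total: 425.198 + 3538 + 805.652 + 797.7 = 5566.55 W
In ft·lbf/s: 5566.55 / 1.35582 = 4105.67 ft·lbf/s

4106 ft·lbf/s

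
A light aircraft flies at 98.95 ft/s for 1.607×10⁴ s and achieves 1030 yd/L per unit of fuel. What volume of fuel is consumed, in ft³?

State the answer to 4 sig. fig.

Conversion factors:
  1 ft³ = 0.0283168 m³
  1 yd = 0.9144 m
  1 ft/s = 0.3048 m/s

18.17 ft³

98.95 ft/s → 30.16 m/s
d = v × t = 30.16 × 16070 = 484671 m
1030 yd/L → 941832 m/m³
V = d / (distance per unit fuel) = 484671 / 941832 = 0.514605 m³
In ft³: 0.514605 / 0.0283168 = 18.1731 ft³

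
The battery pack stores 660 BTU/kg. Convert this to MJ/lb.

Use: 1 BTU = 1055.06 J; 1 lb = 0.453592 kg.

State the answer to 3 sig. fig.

0.316 MJ/lb

660 BTU/kg × 1055.06 J/BTU = 696340 J/kg
696340 J/kg ÷ 1000000 J/MJ × 0.453592 kg/lb = 0.315854 MJ/lb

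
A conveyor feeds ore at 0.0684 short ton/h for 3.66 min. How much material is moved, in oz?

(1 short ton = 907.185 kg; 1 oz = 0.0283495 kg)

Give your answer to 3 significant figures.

0.0684 short ton/h → 0.0172365 kg/s
3.66 min → 219.6 s
m = ṁ × t = 0.0172365 × 219.6 = 3.78514 kg
In oz: 3.78514 / 0.0283495 = 133.517 oz

134 oz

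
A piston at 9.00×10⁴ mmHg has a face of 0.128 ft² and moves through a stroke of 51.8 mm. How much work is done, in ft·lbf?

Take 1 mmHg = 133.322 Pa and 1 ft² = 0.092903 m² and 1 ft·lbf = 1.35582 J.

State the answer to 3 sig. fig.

9.00×10⁴ mmHg → 1.1999×10⁷ Pa
0.128 ft² → 0.0118916 m²
F = P × A = 1.1999×10⁷ × 0.0118916 = 142687 N
51.8 mm → 0.0518 m
W = F × d = 142687 × 0.0518 = 7391.19 J
In ft·lbf: 7391.19 / 1.35582 = 5451.45 ft·lbf

5450 ft·lbf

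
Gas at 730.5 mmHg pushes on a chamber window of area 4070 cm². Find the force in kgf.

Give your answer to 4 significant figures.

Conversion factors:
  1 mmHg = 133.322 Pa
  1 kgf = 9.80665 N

4042 kgf

730.5 mmHg × 133.322 = 97391.7 Pa
4070 cm² × 0.0001 = 0.407 m²
F = P × A = 97391.7 Pa × 0.407 m² = 39638.4 N
39638.4 N ÷ (9.80665 N/kgf) = 4041.99 kgf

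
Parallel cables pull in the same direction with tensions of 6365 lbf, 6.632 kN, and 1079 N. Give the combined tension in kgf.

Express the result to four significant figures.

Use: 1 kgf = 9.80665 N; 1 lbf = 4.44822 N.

6365 lbf × 4.44822 = 28312.9 N
6.632 kN × 1000 = 6632 N
1079 N (already N)
Combined: 28312.9 + 6632 + 1079 = 36023.9 N
In kgf: 36023.9 / 9.80665 = 3673.42 kgf

3673 kgf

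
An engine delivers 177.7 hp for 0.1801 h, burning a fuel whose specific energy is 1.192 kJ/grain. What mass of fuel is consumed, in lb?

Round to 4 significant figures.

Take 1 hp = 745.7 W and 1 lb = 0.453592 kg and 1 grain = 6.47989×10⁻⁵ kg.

177.7 hp → 132511 W
0.1801 h → 648.36 s
E = P × t = 132511 × 648.36 = 8.59148×10⁷ J
1.192 kJ/grain → 1.83954×10⁷ J/kg
m = E / e_s = 8.59148×10⁷ / 1.83954×10⁷ = 4.67045 kg
In lb: 4.67045 / 0.453592 = 10.2966 lb

10.30 lb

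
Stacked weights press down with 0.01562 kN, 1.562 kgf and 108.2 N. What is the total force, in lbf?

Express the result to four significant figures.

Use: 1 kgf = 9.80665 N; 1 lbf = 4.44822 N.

0.01562 kN × 1000 = 15.62 N
1.562 kgf × 9.80665 = 15.318 N
108.2 N (already N)
Total: 15.62 + 15.318 + 108.2 = 139.138 N
In lbf: 139.138 / 4.44822 = 31.2795 lbf

31.28 lbf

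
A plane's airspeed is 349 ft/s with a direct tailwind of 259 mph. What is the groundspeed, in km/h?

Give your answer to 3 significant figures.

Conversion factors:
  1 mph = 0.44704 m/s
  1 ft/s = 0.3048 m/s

349 ft/s × 0.3048 = 106.375 m/s
259 mph × 0.44704 = 115.783 m/s
Sum: 106.375 + 115.783 = 222.158 m/s
In km/h: 222.158 / (1/3.6) = 799.769 km/h

800 km/h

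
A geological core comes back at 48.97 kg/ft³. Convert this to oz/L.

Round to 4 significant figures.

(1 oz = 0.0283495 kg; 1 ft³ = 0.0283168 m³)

61.00 oz/L

48.97 kg/ft³ ÷ 0.0283168 m³/ft³ = 1729.36 kg/m³
1729.36 kg/m³ ÷ 0.0283495 kg/oz × 0.001 m³/L = 61.0014 oz/L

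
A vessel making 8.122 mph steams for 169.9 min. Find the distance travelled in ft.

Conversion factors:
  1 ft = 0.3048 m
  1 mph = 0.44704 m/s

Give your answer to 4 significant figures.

1.214×10⁵ ft

8.122 mph × 0.44704 → 3.63086 m/s
169.9 min × 60 → 10194 s
d = v × t = 3.63086 m/s × 10194 s = 37013 m
37013 m ÷ (0.3048 m/ft) = 121434 ft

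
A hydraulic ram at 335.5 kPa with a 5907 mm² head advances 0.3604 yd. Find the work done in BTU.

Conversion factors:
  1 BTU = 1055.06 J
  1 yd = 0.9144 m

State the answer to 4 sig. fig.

335.5 kPa → 335500 Pa
5907 mm² → 0.005907 m²
F = P × A = 335500 × 0.005907 = 1981.8 N
0.3604 yd → 0.32955 m
W = F × d = 1981.8 × 0.32955 = 653.102 J
In BTU: 653.102 / 1055.06 = 0.619019 BTU

0.6190 BTU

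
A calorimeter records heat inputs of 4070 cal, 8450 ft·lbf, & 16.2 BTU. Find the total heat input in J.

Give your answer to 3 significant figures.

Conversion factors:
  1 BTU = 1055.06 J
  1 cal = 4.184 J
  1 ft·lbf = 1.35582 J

4070 cal × 4.184 = 17028.9 J
8450 ft·lbf × 1.35582 = 11456.7 J
16.2 BTU × 1055.06 = 17092 J
Combined: 17028.9 + 11456.7 + 17092 = 45577.6 J

4.56×10⁴ J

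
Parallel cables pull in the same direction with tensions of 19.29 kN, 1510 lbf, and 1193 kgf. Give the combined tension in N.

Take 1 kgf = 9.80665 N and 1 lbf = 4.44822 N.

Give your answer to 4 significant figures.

19.29 kN × 1000 = 19290 N
1510 lbf × 4.44822 = 6716.81 N
1193 kgf × 9.80665 = 11699.3 N
Total: 19290 + 6716.81 + 11699.3 = 37706.1 N

3.771×10⁴ N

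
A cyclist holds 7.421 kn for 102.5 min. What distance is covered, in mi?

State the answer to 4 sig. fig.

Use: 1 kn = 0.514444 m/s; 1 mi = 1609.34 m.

7.421 kn × 0.514444 → 3.81769 m/s
102.5 min × 60 → 6150 s
d = v × t = 3.81769 m/s × 6150 s = 23478.8 m
23478.8 m ÷ (1609.34 m/mi) = 14.5891 mi

14.59 mi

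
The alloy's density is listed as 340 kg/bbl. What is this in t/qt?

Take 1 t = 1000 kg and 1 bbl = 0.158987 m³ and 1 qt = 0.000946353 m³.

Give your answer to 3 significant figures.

340 kg/bbl ÷ 0.158987 m³/bbl = 2138.54 kg/m³
2138.54 kg/m³ ÷ 1000 kg/t × 0.000946353 m³/qt = 0.00202381 t/qt

0.00202 t/qt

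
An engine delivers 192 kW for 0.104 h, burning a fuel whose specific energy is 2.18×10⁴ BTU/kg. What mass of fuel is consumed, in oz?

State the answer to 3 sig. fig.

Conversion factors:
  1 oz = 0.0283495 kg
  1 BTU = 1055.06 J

192 kW → 192000 W
0.104 h → 374.4 s
E = P × t = 192000 × 374.4 = 7.18848×10⁷ J
2.18×10⁴ BTU/kg → 2.30003×10⁷ J/kg
m = E / e_s = 7.18848×10⁷ / 2.30003×10⁷ = 3.12539 kg
In oz: 3.12539 / 0.0283495 = 110.245 oz

110 oz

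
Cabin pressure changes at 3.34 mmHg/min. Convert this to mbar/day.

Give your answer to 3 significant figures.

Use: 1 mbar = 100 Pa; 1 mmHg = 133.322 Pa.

6410 mbar/day

3.34 mmHg/min × 133.322 Pa/mmHg ÷ 60 s/min = 7.42159 Pa/s
7.42159 Pa/s ÷ 100 Pa/mbar × 86400 s/day = 6412.25 mbar/day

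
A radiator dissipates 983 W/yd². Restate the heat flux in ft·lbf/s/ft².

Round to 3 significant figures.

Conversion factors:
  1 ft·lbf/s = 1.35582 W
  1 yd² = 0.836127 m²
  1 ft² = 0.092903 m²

983 W/yd² ÷ 0.836127 m²/yd² = 1175.66 W/m²
1175.66 W/m² ÷ 1.35582 W/ft·lbf/s × 0.092903 m²/ft² = 80.5581 ft·lbf/s/ft²

80.6 ft·lbf/s/ft²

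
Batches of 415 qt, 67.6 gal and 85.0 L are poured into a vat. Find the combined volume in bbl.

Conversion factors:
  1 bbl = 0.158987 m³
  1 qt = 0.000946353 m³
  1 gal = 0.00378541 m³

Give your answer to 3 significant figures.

415 qt × 0.000946353 → 0.392736 m³
67.6 gal × 0.00378541 → 0.255894 m³
85.0 L × 0.001 → 0.085 m³
Total: 0.392736 + 0.255894 + 0.085 = 0.73363 m³
In bbl: 0.73363 / 0.158987 = 4.6144 bbl

4.61 bbl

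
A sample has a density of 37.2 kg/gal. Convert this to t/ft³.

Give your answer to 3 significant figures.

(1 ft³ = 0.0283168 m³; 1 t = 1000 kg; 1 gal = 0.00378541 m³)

0.278 t/ft³

37.2 kg/gal ÷ 0.00378541 m³/gal = 9827.2 kg/m³
9827.2 kg/m³ ÷ 1000 kg/t × 0.0283168 m³/ft³ = 0.278275 t/ft³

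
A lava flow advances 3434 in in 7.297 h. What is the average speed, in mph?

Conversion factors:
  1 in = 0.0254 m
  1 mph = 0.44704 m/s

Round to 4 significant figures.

3434 in × 0.0254 → 87.2236 m
7.297 h × 3600 → 26269.2 s
v = d / t = 87.2236 m / 26269.2 s = 0.00332038 m/s
0.00332038 m/s ÷ (0.44704 m/s/mph) = 0.00742748 mph

0.007427 mph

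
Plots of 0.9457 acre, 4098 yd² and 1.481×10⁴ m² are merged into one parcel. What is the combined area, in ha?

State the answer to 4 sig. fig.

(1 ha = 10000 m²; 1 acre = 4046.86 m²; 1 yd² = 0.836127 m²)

2.206 ha

0.9457 acre × 4046.86 = 3827.12 m²
4098 yd² × 0.836127 = 3426.45 m²
1.481×10⁴ m² (already m²)
Combined: 3827.12 + 3426.45 + 14810 = 22063.6 m²
In ha: 22063.6 / 10000 = 2.20636 ha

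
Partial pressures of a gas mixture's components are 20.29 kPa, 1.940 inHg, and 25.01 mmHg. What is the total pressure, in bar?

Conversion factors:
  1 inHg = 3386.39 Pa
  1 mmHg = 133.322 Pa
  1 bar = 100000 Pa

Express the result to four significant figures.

0.3019 bar

20.29 kPa × 1000 → 20290 Pa
1.940 inHg × 3386.39 → 6569.6 Pa
25.01 mmHg × 133.322 → 3334.38 Pa
Sum: 20290 + 6569.6 + 3334.38 = 30194 Pa
In bar: 30194 / 100000 = 0.30194 bar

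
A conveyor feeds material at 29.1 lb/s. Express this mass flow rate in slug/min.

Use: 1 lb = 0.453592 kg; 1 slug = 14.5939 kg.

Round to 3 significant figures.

29.1 lb/s × 0.453592 kg/lb = 13.1995 kg/s
13.1995 kg/s ÷ 14.5939 kg/slug × 60 s/min = 54.2672 slug/min

54.3 slug/min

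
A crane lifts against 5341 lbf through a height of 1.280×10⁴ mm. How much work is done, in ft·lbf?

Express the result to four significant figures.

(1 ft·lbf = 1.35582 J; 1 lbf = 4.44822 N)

5341 lbf × 4.44822 = 23757.9 N
1.280×10⁴ mm × 0.001 = 12.8 m
W = F × d = 23757.9 N × 12.8 m = 304101 J
304101 J ÷ (1.35582 J/ft·lbf) = 224293 ft·lbf

2.243×10⁵ ft·lbf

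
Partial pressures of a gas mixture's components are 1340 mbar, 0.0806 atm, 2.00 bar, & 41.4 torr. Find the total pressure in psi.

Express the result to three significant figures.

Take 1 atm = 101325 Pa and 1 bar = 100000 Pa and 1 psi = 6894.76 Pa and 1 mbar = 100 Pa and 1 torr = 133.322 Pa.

50.4 psi

1340 mbar × 100 = 134000 Pa
0.0806 atm × 101325 = 8166.8 Pa
2.00 bar × 100000 = 200000 Pa
41.4 torr × 133.322 = 5519.53 Pa
Sum: 134000 + 8166.8 + 200000 + 5519.53 = 347686 Pa
In psi: 347686 / 6894.76 = 50.4276 psi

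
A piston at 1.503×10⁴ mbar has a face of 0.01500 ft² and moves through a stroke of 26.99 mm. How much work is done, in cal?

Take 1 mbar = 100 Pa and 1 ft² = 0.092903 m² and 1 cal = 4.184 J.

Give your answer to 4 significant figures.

13.51 cal

1.503×10⁴ mbar → 1.503×10⁶ Pa
0.01500 ft² → 0.00139354 m²
F = P × A = 1.503×10⁶ × 0.00139354 = 2094.49 N
26.99 mm → 0.02699 m
W = F × d = 2094.49 × 0.02699 = 56.5303 J
In cal: 56.5303 / 4.184 = 13.5111 cal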